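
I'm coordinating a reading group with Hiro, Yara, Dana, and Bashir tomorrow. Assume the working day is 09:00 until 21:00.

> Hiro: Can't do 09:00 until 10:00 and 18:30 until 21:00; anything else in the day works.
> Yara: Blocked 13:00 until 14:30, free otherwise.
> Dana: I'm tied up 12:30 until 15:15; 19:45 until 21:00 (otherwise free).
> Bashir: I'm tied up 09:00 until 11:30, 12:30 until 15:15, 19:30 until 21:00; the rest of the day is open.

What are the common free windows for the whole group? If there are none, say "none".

11:30-12:30, 15:15-18:30

Hiro free: 10:00-18:30 (invert busy blocks within the working day).
Yara free: 09:00-13:00, 14:30-21:00 (invert busy blocks within the working day).
Dana free: 09:00-12:30, 15:15-19:45 (invert busy blocks within the working day).
Bashir free: 11:30-12:30, 15:15-19:30 (invert busy blocks within the working day).
Hiro ∩ Yara: 10:00-13:00, 14:30-18:30.
Hiro ∩ Yara ∩ Dana: 10:00-12:30, 15:15-18:30.
Hiro ∩ Yara ∩ Dana ∩ Bashir: 11:30-12:30, 15:15-18:30.
Those are the intersection windows.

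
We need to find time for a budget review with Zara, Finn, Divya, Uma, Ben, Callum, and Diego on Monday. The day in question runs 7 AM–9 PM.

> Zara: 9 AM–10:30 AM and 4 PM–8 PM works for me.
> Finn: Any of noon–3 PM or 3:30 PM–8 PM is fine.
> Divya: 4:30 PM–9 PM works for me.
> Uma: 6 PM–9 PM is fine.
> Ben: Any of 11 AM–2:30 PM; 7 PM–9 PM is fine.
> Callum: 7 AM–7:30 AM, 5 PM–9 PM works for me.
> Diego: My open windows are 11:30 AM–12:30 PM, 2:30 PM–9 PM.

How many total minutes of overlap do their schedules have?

Zara ∩ Finn: 16:00-20:00.
Zara ∩ Finn ∩ Divya: 16:30-20:00.
Zara ∩ Finn ∩ Divya ∩ Uma: 18:00-20:00.
Zara ∩ Finn ∩ Divya ∩ Uma ∩ Ben: 19:00-20:00.
Zara ∩ Finn ∩ Divya ∩ Uma ∩ Ben ∩ Callum: 19:00-20:00.
Zara ∩ Finn ∩ Divya ∩ Uma ∩ Ben ∩ Callum ∩ Diego: 19:00-20:00.
That's a single block of 60 minutes.

60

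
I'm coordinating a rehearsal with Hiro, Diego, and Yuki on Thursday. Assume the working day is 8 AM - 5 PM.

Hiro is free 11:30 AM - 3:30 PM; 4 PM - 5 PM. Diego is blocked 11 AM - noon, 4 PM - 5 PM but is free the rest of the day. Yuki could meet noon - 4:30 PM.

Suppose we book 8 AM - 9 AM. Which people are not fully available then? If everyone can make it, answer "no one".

Hiro, Yuki

Hiro free: 11:30-15:30, 16:00-17:00.
Diego free: 08:00-11:00, 12:00-16:00 (invert busy blocks within the working day).
Yuki free: 12:00-16:30.
Hiro: not fully free for 08:00-09:00. Diego: free for 08:00-09:00. Yuki: not fully free for 08:00-09:00.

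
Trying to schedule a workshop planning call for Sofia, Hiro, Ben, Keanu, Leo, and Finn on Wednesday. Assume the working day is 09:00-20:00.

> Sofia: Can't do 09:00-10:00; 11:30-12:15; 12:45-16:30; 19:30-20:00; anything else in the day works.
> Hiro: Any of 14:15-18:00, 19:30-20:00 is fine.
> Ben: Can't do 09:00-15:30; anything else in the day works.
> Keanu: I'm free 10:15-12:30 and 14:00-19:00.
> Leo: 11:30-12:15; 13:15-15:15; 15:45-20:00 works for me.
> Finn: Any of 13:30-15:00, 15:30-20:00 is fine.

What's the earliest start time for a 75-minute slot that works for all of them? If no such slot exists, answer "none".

Sofia free: 10:00-11:30, 12:15-12:45, 16:30-19:30 (invert busy blocks within the working day).
Hiro free: 14:15-18:00, 19:30-20:00.
Ben free: 15:30-20:00 (invert busy blocks within the working day).
Keanu free: 10:15-12:30, 14:00-19:00.
Leo free: 11:30-12:15, 13:15-15:15, 15:45-20:00.
Finn free: 13:30-15:00, 15:30-20:00.
Sofia ∩ Hiro: 16:30-18:00.
Sofia ∩ Hiro ∩ Ben: 16:30-18:00.
Sofia ∩ Hiro ∩ Ben ∩ Keanu: 16:30-18:00.
Sofia ∩ Hiro ∩ Ben ∩ Keanu ∩ Leo: 16:30-18:00.
Sofia ∩ Hiro ∩ Ben ∩ Keanu ∩ Leo ∩ Finn: 16:30-18:00.
Those are the intersection windows.
The first common window of at least 75 minutes is 16:30-18:00, so the earliest start is 16:30.

16:30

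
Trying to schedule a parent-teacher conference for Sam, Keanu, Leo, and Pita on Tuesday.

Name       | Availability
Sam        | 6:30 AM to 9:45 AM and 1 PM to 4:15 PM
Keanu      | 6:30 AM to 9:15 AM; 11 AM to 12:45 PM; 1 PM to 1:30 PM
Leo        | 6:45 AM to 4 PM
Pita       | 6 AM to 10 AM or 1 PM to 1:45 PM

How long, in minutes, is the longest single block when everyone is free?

150

Sam ∩ Keanu: 06:30-09:15, 13:00-13:30.
Sam ∩ Keanu ∩ Leo: 06:45-09:15, 13:00-13:30.
Sam ∩ Keanu ∩ Leo ∩ Pita: 06:45-09:15, 13:00-13:30.
So the common availability across everyone is 06:45-09:15, 13:00-13:30.
The longest is 06:45-09:15 at 150 minutes.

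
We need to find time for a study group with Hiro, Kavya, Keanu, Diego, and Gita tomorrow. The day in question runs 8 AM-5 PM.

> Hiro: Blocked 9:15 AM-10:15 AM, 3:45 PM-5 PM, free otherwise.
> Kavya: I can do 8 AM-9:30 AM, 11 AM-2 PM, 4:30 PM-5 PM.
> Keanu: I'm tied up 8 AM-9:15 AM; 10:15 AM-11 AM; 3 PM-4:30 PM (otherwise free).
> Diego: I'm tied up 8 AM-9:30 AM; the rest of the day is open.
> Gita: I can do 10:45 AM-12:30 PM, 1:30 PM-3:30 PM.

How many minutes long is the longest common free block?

Hiro free: 08:00-09:15, 10:15-15:45 (invert busy blocks within the working day).
Kavya free: 08:00-09:30, 11:00-14:00, 16:30-17:00.
Keanu free: 09:15-10:15, 11:00-15:00, 16:30-17:00 (invert busy blocks within the working day).
Diego free: 09:30-17:00 (invert busy blocks within the working day).
Gita free: 10:45-12:30, 13:30-15:30.
Hiro ∩ Kavya: 08:00-09:15, 11:00-14:00.
Hiro ∩ Kavya ∩ Keanu: 11:00-14:00.
Hiro ∩ Kavya ∩ Keanu ∩ Diego: 11:00-14:00.
Hiro ∩ Kavya ∩ Keanu ∩ Diego ∩ Gita: 11:00-12:30, 13:30-14:00.
The longest is 11:00-12:30 at 90 minutes.

90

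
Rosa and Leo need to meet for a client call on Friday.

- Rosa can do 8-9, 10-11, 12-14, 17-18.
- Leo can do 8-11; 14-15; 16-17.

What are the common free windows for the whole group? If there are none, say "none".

Rosa ∩ Leo: 08:00-09:00, 10:00-11:00.

08:00-09:00, 10:00-11:00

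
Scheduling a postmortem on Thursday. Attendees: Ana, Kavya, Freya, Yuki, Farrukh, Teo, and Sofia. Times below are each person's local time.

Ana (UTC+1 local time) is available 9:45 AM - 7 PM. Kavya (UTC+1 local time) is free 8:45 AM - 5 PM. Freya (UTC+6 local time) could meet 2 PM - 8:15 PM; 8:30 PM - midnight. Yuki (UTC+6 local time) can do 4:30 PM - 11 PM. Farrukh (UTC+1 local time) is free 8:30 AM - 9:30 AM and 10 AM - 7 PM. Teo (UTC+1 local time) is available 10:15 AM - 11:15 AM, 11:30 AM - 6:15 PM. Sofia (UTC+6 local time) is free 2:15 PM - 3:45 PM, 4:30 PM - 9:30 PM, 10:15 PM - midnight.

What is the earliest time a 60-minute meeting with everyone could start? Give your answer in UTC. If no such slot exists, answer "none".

Ana in UTC: 08:45-18:00 (subtract 1h to convert from UTC+1).
Kavya in UTC: 07:45-16:00 (subtract 1h to convert from UTC+1).
Freya in UTC: 08:00-14:15, 14:30-18:00 (subtract 6h to convert from UTC+6).
Yuki in UTC: 10:30-17:00 (subtract 6h to convert from UTC+6).
Farrukh in UTC: 07:30-08:30, 09:00-18:00 (subtract 1h to convert from UTC+1).
Teo in UTC: 09:15-10:15, 10:30-17:15 (subtract 1h to convert from UTC+1).
Sofia in UTC: 08:15-09:45, 10:30-15:30, 16:15-18:00 (subtract 6h to convert from UTC+6).
Ana ∩ Kavya: 08:45-16:00.
Ana ∩ Kavya ∩ Freya: 08:45-14:15, 14:30-16:00.
Ana ∩ Kavya ∩ Freya ∩ Yuki: 10:30-14:15, 14:30-16:00.
Ana ∩ Kavya ∩ Freya ∩ Yuki ∩ Farrukh: 10:30-14:15, 14:30-16:00.
Ana ∩ Kavya ∩ Freya ∩ Yuki ∩ Farrukh ∩ Teo: 10:30-14:15, 14:30-16:00.
Ana ∩ Kavya ∩ Freya ∩ Yuki ∩ Farrukh ∩ Teo ∩ Sofia: 10:30-14:15, 14:30-15:30.
So the common availability across everyone is 10:30-14:15, 14:30-15:30.
The first common window of at least 60 minutes is 10:30-14:15, so the earliest start is 10:30.

10:30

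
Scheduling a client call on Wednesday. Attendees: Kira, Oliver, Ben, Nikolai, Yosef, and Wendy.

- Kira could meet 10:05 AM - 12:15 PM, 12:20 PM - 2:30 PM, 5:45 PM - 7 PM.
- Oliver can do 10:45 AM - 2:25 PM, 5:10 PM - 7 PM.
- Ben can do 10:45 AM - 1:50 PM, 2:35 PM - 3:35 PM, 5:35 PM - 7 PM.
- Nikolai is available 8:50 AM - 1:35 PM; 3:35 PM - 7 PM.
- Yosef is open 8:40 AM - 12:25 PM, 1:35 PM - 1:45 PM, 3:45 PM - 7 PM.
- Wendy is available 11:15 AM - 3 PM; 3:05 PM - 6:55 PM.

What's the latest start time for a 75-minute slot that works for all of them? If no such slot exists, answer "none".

none

Kira ∩ Oliver: 10:45-12:15, 12:20-14:25, 17:45-19:00.
Kira ∩ Oliver ∩ Ben: 10:45-12:15, 12:20-13:50, 17:45-19:00.
Kira ∩ Oliver ∩ Ben ∩ Nikolai: 10:45-12:15, 12:20-13:35, 17:45-19:00.
Kira ∩ Oliver ∩ Ben ∩ Nikolai ∩ Yosef: 10:45-12:15, 12:20-12:25, 17:45-19:00.
Kira ∩ Oliver ∩ Ben ∩ Nikolai ∩ Yosef ∩ Wendy: 11:15-12:15, 12:20-12:25, 17:45-18:55.
So the common availability across everyone is 11:15-12:15, 12:20-12:25, 17:45-18:55.
No common window is at least 75 minutes long.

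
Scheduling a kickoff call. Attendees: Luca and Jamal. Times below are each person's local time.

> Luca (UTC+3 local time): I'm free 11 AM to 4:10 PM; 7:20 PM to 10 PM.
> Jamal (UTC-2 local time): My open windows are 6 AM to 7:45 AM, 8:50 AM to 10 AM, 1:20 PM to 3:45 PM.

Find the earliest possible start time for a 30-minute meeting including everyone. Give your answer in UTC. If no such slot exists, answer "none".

Luca in UTC: 08:00-13:10, 16:20-19:00 (subtract 3h to convert from UTC+3).
Jamal in UTC: 08:00-09:45, 10:50-12:00, 15:20-17:45 (add 2h to convert from UTC-2).
Luca ∩ Jamal: 08:00-09:45, 10:50-12:00, 16:20-17:45.
The first common window of at least 30 minutes is 08:00-09:45, so the earliest start is 08:00.

08:00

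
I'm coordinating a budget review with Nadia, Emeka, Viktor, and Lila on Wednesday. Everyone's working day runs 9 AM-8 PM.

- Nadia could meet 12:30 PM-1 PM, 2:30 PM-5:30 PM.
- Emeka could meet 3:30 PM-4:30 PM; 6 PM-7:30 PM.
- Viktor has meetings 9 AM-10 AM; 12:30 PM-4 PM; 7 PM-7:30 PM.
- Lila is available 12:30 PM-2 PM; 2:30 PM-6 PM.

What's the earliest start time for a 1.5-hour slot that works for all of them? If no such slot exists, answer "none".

Nadia free: 12:30-13:00, 14:30-17:30.
Emeka free: 15:30-16:30, 18:00-19:30.
Viktor free: 10:00-12:30, 16:00-19:00, 19:30-20:00 (invert busy blocks within the working day).
Lila free: 12:30-14:00, 14:30-18:00.
Nadia ∩ Emeka: 15:30-16:30.
Nadia ∩ Emeka ∩ Viktor: 16:00-16:30.
Nadia ∩ Emeka ∩ Viktor ∩ Lila: 16:00-16:30.
So the common availability across everyone is 16:00-16:30.
No common window is at least 90 minutes long.

none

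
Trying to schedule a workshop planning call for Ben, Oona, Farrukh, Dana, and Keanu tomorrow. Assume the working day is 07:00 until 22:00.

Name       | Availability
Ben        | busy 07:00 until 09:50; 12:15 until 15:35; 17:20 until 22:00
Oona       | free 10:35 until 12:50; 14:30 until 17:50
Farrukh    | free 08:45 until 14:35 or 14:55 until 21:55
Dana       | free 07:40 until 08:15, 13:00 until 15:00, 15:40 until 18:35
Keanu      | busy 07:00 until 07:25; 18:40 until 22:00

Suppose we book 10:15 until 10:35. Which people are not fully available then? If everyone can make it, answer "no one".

Dana, Oona

Ben free: 09:50-12:15, 15:35-17:20 (invert busy blocks within the working day).
Oona free: 10:35-12:50, 14:30-17:50.
Farrukh free: 08:45-14:35, 14:55-21:55.
Dana free: 07:40-08:15, 13:00-15:00, 15:40-18:35.
Keanu free: 07:25-18:40 (invert busy blocks within the working day).
Ben: free for 10:15-10:35. Oona: not fully free for 10:15-10:35. Farrukh: free for 10:15-10:35. Dana: not fully free for 10:15-10:35. Keanu: free for 10:15-10:35.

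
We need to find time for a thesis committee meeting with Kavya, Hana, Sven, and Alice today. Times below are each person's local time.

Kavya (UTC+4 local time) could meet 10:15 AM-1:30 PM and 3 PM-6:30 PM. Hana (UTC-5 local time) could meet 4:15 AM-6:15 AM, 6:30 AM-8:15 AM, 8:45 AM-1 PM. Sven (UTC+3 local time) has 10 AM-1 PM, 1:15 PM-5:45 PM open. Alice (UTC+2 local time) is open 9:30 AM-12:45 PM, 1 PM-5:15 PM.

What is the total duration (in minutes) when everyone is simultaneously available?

Kavya in UTC: 06:15-09:30, 11:00-14:30 (subtract 4h to convert from UTC+4).
Hana in UTC: 09:15-11:15, 11:30-13:15, 13:45-18:00 (add 5h to convert from UTC-5).
Sven in UTC: 07:00-10:00, 10:15-14:45 (subtract 3h to convert from UTC+3).
Alice in UTC: 07:30-10:45, 11:00-15:15 (subtract 2h to convert from UTC+2).
Kavya ∩ Hana: 09:15-09:30, 11:00-11:15, 11:30-13:15, 13:45-14:30.
Kavya ∩ Hana ∩ Sven: 09:15-09:30, 11:00-11:15, 11:30-13:15, 13:45-14:30.
Kavya ∩ Hana ∩ Sven ∩ Alice: 09:15-09:30, 11:00-11:15, 11:30-13:15, 13:45-14:30.
Those are the intersection windows.
Summing the common windows: 15 + 15 + 105 + 45 = 180 minutes.

180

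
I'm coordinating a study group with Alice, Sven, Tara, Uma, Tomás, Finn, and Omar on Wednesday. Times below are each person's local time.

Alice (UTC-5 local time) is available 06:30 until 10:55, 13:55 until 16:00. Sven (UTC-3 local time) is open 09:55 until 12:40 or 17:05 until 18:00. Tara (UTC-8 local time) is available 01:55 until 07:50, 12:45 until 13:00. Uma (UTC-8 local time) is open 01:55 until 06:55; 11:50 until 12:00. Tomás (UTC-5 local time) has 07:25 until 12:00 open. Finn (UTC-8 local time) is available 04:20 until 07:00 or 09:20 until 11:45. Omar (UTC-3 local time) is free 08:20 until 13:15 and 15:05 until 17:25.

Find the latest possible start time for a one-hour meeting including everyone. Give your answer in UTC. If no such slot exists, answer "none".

Alice in UTC: 11:30-15:55, 18:55-21:00 (add 5h to convert from UTC-5).
Sven in UTC: 12:55-15:40, 20:05-21:00 (add 3h to convert from UTC-3).
Tara in UTC: 09:55-15:50, 20:45-21:00 (add 8h to convert from UTC-8).
Uma in UTC: 09:55-14:55, 19:50-20:00 (add 8h to convert from UTC-8).
Tomás in UTC: 12:25-17:00 (add 5h to convert from UTC-5).
Finn in UTC: 12:20-15:00, 17:20-19:45 (add 8h to convert from UTC-8).
Omar in UTC: 11:20-16:15, 18:05-20:25 (add 3h to convert from UTC-3).
Alice ∩ Sven: 12:55-15:40, 20:05-21:00.
Alice ∩ Sven ∩ Tara: 12:55-15:40, 20:45-21:00.
Alice ∩ Sven ∩ Tara ∩ Uma: 12:55-14:55.
Alice ∩ Sven ∩ Tara ∩ Uma ∩ Tomás: 12:55-14:55.
Alice ∩ Sven ∩ Tara ∩ Uma ∩ Tomás ∩ Finn: 12:55-14:55.
Alice ∩ Sven ∩ Tara ∩ Uma ∩ Tomás ∩ Finn ∩ Omar: 12:55-14:55.
The last common window of at least 60 minutes is 12:55-14:55; a 60-minute meeting can start as late as 13:55 and still end by 14:55.

13:55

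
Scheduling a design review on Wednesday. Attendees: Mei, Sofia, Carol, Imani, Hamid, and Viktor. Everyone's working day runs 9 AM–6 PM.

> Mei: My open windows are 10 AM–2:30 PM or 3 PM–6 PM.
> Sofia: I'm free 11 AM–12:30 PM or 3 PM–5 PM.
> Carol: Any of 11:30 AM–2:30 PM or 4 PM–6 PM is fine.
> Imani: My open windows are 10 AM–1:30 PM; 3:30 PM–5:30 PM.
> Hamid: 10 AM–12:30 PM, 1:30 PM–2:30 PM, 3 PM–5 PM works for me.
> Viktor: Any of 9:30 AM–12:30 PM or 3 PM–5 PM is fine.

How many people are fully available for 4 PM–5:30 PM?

Mei, Carol, and Imani can make the full 16:00-17:30 slot — that's 3.

3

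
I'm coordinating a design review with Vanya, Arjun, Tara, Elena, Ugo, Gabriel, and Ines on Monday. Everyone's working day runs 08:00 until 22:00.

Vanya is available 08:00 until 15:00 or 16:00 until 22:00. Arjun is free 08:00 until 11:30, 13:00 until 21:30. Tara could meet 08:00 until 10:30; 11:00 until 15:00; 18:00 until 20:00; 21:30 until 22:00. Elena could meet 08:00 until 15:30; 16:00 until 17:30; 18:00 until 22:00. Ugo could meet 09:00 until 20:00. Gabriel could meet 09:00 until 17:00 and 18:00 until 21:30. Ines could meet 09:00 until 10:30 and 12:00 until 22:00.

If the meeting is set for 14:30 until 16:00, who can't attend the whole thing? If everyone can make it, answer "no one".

Elena, Tara, Vanya

Vanya: not fully free for 14:30-16:00. Arjun: free for 14:30-16:00. Tara: not fully free for 14:30-16:00. Elena: not fully free for 14:30-16:00. Ugo: free for 14:30-16:00. Gabriel: free for 14:30-16:00. Ines: free for 14:30-16:00.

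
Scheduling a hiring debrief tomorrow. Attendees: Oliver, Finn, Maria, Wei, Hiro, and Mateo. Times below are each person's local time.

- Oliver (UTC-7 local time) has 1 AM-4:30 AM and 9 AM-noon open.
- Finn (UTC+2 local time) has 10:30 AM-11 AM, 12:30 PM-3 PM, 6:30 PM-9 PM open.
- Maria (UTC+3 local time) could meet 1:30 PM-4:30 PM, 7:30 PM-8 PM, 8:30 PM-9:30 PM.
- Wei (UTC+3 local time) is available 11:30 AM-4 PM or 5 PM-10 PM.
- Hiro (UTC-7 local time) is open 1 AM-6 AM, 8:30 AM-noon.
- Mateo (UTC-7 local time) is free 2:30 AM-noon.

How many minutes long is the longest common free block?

60

Oliver in UTC: 08:00-11:30, 16:00-19:00 (add 7h to convert from UTC-7).
Finn in UTC: 08:30-09:00, 10:30-13:00, 16:30-19:00 (subtract 2h to convert from UTC+2).
Maria in UTC: 10:30-13:30, 16:30-17:00, 17:30-18:30 (subtract 3h to convert from UTC+3).
Wei in UTC: 08:30-13:00, 14:00-19:00 (subtract 3h to convert from UTC+3).
Hiro in UTC: 08:00-13:00, 15:30-19:00 (add 7h to convert from UTC-7).
Mateo in UTC: 09:30-19:00 (add 7h to convert from UTC-7).
Oliver ∩ Finn: 08:30-09:00, 10:30-11:30, 16:30-19:00.
Oliver ∩ Finn ∩ Maria: 10:30-11:30, 16:30-17:00, 17:30-18:30.
Oliver ∩ Finn ∩ Maria ∩ Wei: 10:30-11:30, 16:30-17:00, 17:30-18:30.
Oliver ∩ Finn ∩ Maria ∩ Wei ∩ Hiro: 10:30-11:30, 16:30-17:00, 17:30-18:30.
Oliver ∩ Finn ∩ Maria ∩ Wei ∩ Hiro ∩ Mateo: 10:30-11:30, 16:30-17:00, 17:30-18:30.
So the common availability across everyone is 10:30-11:30, 16:30-17:00, 17:30-18:30.
The longest is 10:30-11:30 at 60 minutes.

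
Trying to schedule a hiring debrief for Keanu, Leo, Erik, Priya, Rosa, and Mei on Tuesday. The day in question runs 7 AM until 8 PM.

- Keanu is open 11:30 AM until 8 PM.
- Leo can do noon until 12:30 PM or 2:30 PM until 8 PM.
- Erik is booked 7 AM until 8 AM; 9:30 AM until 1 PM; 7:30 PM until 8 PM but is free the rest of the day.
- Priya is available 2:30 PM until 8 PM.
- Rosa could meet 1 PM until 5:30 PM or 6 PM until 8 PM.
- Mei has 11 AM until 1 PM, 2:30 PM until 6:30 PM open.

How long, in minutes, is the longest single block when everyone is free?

180

Keanu free: 11:30-20:00.
Leo free: 12:00-12:30, 14:30-20:00.
Erik free: 08:00-09:30, 13:00-19:30 (invert busy blocks within the working day).
Priya free: 14:30-20:00.
Rosa free: 13:00-17:30, 18:00-20:00.
Mei free: 11:00-13:00, 14:30-18:30.
Keanu ∩ Leo: 12:00-12:30, 14:30-20:00.
Keanu ∩ Leo ∩ Erik: 14:30-19:30.
Keanu ∩ Leo ∩ Erik ∩ Priya: 14:30-19:30.
Keanu ∩ Leo ∩ Erik ∩ Priya ∩ Rosa: 14:30-17:30, 18:00-19:30.
Keanu ∩ Leo ∩ Erik ∩ Priya ∩ Rosa ∩ Mei: 14:30-17:30, 18:00-18:30.
The longest is 14:30-17:30 at 180 minutes.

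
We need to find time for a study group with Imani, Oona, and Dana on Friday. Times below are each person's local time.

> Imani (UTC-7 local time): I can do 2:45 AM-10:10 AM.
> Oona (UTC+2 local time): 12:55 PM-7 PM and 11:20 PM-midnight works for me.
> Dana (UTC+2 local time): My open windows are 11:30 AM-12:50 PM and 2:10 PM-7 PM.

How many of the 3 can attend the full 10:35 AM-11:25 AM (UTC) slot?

1

Imani in UTC: 09:45-17:10 (add 7h to convert from UTC-7).
Oona in UTC: 10:55-17:00, 21:20-22:00 (subtract 2h to convert from UTC+2).
Dana in UTC: 09:30-10:50, 12:10-17:00 (subtract 2h to convert from UTC+2).
Imani can make the full 10:35-11:25 slot — that's 1.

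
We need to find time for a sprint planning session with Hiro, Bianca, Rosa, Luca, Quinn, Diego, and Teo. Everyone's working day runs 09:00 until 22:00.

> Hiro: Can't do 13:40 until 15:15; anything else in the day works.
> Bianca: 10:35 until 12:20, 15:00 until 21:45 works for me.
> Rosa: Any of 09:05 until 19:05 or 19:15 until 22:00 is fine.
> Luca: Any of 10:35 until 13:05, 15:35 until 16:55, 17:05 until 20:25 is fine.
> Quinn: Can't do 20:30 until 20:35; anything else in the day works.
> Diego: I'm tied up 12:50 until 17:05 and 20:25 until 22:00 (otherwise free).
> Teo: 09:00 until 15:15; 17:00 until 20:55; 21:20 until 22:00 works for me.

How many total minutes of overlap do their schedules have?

Hiro free: 09:00-13:40, 15:15-22:00 (invert busy blocks within the working day).
Bianca free: 10:35-12:20, 15:00-21:45.
Rosa free: 09:05-19:05, 19:15-22:00.
Luca free: 10:35-13:05, 15:35-16:55, 17:05-20:25.
Quinn free: 09:00-20:30, 20:35-22:00 (invert busy blocks within the working day).
Diego free: 09:00-12:50, 17:05-20:25 (invert busy blocks within the working day).
Teo free: 09:00-15:15, 17:00-20:55, 21:20-22:00.
Hiro ∩ Bianca: 10:35-12:20, 15:15-21:45.
Hiro ∩ Bianca ∩ Rosa: 10:35-12:20, 15:15-19:05, 19:15-21:45.
Hiro ∩ Bianca ∩ Rosa ∩ Luca: 10:35-12:20, 15:35-16:55, 17:05-19:05, 19:15-20:25.
Hiro ∩ Bianca ∩ Rosa ∩ Luca ∩ Quinn: 10:35-12:20, 15:35-16:55, 17:05-19:05, 19:15-20:25.
Hiro ∩ Bianca ∩ Rosa ∩ Luca ∩ Quinn ∩ Diego: 10:35-12:20, 17:05-19:05, 19:15-20:25.
Hiro ∩ Bianca ∩ Rosa ∩ Luca ∩ Quinn ∩ Diego ∩ Teo: 10:35-12:20, 17:05-19:05, 19:15-20:25.
Summing the common windows: 105 + 120 + 70 = 295 minutes.

295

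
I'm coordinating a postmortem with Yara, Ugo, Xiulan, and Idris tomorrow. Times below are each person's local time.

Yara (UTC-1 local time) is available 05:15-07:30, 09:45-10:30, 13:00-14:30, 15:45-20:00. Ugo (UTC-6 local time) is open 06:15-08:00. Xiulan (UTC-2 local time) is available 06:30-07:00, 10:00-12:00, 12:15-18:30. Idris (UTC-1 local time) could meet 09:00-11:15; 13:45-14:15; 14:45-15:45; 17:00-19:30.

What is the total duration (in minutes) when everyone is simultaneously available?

0

Yara in UTC: 06:15-08:30, 10:45-11:30, 14:00-15:30, 16:45-21:00 (add 1h to convert from UTC-1).
Ugo in UTC: 12:15-14:00 (add 6h to convert from UTC-6).
Xiulan in UTC: 08:30-09:00, 12:00-14:00, 14:15-20:30 (add 2h to convert from UTC-2).
Idris in UTC: 10:00-12:15, 14:45-15:15, 15:45-16:45, 18:00-20:30 (add 1h to convert from UTC-1).
Yara ∩ Ugo: ∅.
Yara ∩ Ugo ∩ Xiulan: ∅.
Yara ∩ Ugo ∩ Xiulan ∩ Idris: ∅.
There is no time when everyone is free.
There is no common window, so the total is 0 minutes.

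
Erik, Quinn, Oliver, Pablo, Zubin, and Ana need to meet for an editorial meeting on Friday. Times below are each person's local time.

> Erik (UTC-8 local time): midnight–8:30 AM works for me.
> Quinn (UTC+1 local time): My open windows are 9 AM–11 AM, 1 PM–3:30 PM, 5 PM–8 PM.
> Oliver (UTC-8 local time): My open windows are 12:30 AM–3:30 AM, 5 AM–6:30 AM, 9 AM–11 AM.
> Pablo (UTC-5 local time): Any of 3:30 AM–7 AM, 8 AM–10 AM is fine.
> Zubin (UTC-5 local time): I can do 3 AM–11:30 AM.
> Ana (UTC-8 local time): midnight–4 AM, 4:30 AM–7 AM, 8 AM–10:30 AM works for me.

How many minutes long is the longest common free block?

90

Erik in UTC: 08:00-16:30 (add 8h to convert from UTC-8).
Quinn in UTC: 08:00-10:00, 12:00-14:30, 16:00-19:00 (subtract 1h to convert from UTC+1).
Oliver in UTC: 08:30-11:30, 13:00-14:30, 17:00-19:00 (add 8h to convert from UTC-8).
Pablo in UTC: 08:30-12:00, 13:00-15:00 (add 5h to convert from UTC-5).
Zubin in UTC: 08:00-16:30 (add 5h to convert from UTC-5).
Ana in UTC: 08:00-12:00, 12:30-15:00, 16:00-18:30 (add 8h to convert from UTC-8).
Erik ∩ Quinn: 08:00-10:00, 12:00-14:30, 16:00-16:30.
Erik ∩ Quinn ∩ Oliver: 08:30-10:00, 13:00-14:30.
Erik ∩ Quinn ∩ Oliver ∩ Pablo: 08:30-10:00, 13:00-14:30.
Erik ∩ Quinn ∩ Oliver ∩ Pablo ∩ Zubin: 08:30-10:00, 13:00-14:30.
Erik ∩ Quinn ∩ Oliver ∩ Pablo ∩ Zubin ∩ Ana: 08:30-10:00, 13:00-14:30.
The longest is 08:30-10:00 at 90 minutes.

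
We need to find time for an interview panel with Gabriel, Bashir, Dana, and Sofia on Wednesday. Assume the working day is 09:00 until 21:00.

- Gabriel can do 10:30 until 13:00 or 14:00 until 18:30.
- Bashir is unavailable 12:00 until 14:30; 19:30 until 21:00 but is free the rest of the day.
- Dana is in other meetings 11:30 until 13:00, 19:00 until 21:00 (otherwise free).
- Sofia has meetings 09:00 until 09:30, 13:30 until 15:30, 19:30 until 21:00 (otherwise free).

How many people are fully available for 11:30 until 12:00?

Gabriel free: 10:30-13:00, 14:00-18:30.
Bashir free: 09:00-12:00, 14:30-19:30 (invert busy blocks within the working day).
Dana free: 09:00-11:30, 13:00-19:00 (invert busy blocks within the working day).
Sofia free: 09:30-13:30, 15:30-19:30 (invert busy blocks within the working day).
Gabriel, Bashir, and Sofia can make the full 11:30-12:00 slot — that's 3.

3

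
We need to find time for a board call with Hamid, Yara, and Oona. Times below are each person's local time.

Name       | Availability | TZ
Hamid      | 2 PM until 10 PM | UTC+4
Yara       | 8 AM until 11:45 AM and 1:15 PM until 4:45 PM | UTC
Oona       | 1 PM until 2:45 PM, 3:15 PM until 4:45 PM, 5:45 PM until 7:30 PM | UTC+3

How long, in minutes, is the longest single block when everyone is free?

Hamid in UTC: 10:00-18:00 (subtract 4h to convert from UTC+4).
Yara in UTC: 08:00-11:45, 13:15-16:45.
Oona in UTC: 10:00-11:45, 12:15-13:45, 14:45-16:30 (subtract 3h to convert from UTC+3).
Hamid ∩ Yara: 10:00-11:45, 13:15-16:45.
Hamid ∩ Yara ∩ Oona: 10:00-11:45, 13:15-13:45, 14:45-16:30.
The longest is 10:00-11:45 at 105 minutes.

105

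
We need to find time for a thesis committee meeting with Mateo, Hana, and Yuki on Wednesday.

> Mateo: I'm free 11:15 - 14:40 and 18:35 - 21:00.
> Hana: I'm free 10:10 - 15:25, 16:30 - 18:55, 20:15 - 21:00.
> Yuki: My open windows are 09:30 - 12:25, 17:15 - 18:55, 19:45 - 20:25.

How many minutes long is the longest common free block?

Mateo ∩ Hana: 11:15-14:40, 18:35-18:55, 20:15-21:00.
Mateo ∩ Hana ∩ Yuki: 11:15-12:25, 18:35-18:55, 20:15-20:25.
The longest is 11:15-12:25 at 70 minutes.

70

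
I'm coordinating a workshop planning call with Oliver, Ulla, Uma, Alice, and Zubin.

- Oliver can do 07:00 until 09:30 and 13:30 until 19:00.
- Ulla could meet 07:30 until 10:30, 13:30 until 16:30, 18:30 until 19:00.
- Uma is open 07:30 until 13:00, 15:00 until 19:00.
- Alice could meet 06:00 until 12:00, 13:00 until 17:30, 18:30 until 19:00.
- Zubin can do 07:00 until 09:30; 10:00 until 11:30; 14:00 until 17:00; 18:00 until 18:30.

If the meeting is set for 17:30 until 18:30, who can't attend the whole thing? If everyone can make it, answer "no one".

Oliver: free for 17:30-18:30. Ulla: not fully free for 17:30-18:30. Uma: free for 17:30-18:30. Alice: not fully free for 17:30-18:30. Zubin: not fully free for 17:30-18:30.

Alice, Ulla, Zubin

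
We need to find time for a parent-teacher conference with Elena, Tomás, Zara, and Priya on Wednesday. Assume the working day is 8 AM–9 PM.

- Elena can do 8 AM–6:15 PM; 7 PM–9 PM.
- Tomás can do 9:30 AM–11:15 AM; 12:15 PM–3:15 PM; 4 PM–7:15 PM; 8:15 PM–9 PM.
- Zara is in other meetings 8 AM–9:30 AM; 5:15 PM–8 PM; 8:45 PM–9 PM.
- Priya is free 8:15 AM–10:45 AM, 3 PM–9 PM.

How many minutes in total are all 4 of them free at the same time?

195

Elena free: 08:00-18:15, 19:00-21:00.
Tomás free: 09:30-11:15, 12:15-15:15, 16:00-19:15, 20:15-21:00.
Zara free: 09:30-17:15, 20:00-20:45 (invert busy blocks within the working day).
Priya free: 08:15-10:45, 15:00-21:00.
Elena ∩ Tomás: 09:30-11:15, 12:15-15:15, 16:00-18:15, 19:00-19:15, 20:15-21:00.
Elena ∩ Tomás ∩ Zara: 09:30-11:15, 12:15-15:15, 16:00-17:15, 20:15-20:45.
Elena ∩ Tomás ∩ Zara ∩ Priya: 09:30-10:45, 15:00-15:15, 16:00-17:15, 20:15-20:45.
Summing the common windows: 75 + 15 + 75 + 30 = 195 minutes.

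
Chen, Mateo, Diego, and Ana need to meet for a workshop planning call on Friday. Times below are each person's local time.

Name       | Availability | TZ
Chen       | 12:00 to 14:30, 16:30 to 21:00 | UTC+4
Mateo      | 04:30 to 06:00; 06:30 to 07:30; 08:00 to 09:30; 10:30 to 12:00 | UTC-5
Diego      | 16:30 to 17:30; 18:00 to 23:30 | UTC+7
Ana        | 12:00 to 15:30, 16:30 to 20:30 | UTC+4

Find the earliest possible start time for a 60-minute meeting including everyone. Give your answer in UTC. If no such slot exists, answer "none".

09:30

Chen in UTC: 08:00-10:30, 12:30-17:00 (subtract 4h to convert from UTC+4).
Mateo in UTC: 09:30-11:00, 11:30-12:30, 13:00-14:30, 15:30-17:00 (add 5h to convert from UTC-5).
Diego in UTC: 09:30-10:30, 11:00-16:30 (subtract 7h to convert from UTC+7).
Ana in UTC: 08:00-11:30, 12:30-16:30 (subtract 4h to convert from UTC+4).
Chen ∩ Mateo: 09:30-10:30, 13:00-14:30, 15:30-17:00.
Chen ∩ Mateo ∩ Diego: 09:30-10:30, 13:00-14:30, 15:30-16:30.
Chen ∩ Mateo ∩ Diego ∩ Ana: 09:30-10:30, 13:00-14:30, 15:30-16:30.
Those are the intersection windows.
The first common window of at least 60 minutes is 09:30-10:30, so the earliest start is 09:30.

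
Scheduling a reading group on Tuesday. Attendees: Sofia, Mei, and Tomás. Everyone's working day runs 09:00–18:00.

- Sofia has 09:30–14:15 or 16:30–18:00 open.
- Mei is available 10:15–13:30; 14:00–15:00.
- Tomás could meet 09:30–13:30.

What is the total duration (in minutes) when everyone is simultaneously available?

Sofia ∩ Mei: 10:15-13:30, 14:00-14:15.
Sofia ∩ Mei ∩ Tomás: 10:15-13:30.
That's a single block of 195 minutes.

195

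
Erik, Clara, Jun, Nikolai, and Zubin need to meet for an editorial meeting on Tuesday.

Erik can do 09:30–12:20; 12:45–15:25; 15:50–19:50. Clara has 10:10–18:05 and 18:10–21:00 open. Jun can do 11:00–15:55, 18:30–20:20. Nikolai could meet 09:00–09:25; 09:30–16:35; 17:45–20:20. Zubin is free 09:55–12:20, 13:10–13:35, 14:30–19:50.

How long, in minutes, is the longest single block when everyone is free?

80

Erik ∩ Clara: 10:10-12:20, 12:45-15:25, 15:50-18:05, 18:10-19:50.
Erik ∩ Clara ∩ Jun: 11:00-12:20, 12:45-15:25, 15:50-15:55, 18:30-19:50.
Erik ∩ Clara ∩ Jun ∩ Nikolai: 11:00-12:20, 12:45-15:25, 15:50-15:55, 18:30-19:50.
Erik ∩ Clara ∩ Jun ∩ Nikolai ∩ Zubin: 11:00-12:20, 13:10-13:35, 14:30-15:25, 15:50-15:55, 18:30-19:50.
The longest is 11:00-12:20 at 80 minutes.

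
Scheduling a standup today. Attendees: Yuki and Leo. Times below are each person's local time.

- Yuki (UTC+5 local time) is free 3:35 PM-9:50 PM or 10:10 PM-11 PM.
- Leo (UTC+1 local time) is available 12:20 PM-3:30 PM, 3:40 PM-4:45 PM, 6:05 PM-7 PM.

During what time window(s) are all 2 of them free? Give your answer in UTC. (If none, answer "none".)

11:20-14:30, 14:40-15:45, 17:10-18:00

Yuki in UTC: 10:35-16:50, 17:10-18:00 (subtract 5h to convert from UTC+5).
Leo in UTC: 11:20-14:30, 14:40-15:45, 17:05-18:00 (subtract 1h to convert from UTC+1).
Yuki ∩ Leo: 11:20-14:30, 14:40-15:45, 17:10-18:00.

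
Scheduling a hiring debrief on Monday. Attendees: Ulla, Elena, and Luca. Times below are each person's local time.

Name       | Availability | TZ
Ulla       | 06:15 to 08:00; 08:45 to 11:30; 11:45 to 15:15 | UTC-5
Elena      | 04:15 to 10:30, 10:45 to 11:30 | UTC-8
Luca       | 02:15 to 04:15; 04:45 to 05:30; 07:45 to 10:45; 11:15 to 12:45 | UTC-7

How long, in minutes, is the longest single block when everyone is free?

105

Ulla in UTC: 11:15-13:00, 13:45-16:30, 16:45-20:15 (add 5h to convert from UTC-5).
Elena in UTC: 12:15-18:30, 18:45-19:30 (add 8h to convert from UTC-8).
Luca in UTC: 09:15-11:15, 11:45-12:30, 14:45-17:45, 18:15-19:45 (add 7h to convert from UTC-7).
Ulla ∩ Elena: 12:15-13:00, 13:45-16:30, 16:45-18:30, 18:45-19:30.
Ulla ∩ Elena ∩ Luca: 12:15-12:30, 14:45-16:30, 16:45-17:45, 18:15-18:30, 18:45-19:30.
The longest is 14:45-16:30 at 105 minutes.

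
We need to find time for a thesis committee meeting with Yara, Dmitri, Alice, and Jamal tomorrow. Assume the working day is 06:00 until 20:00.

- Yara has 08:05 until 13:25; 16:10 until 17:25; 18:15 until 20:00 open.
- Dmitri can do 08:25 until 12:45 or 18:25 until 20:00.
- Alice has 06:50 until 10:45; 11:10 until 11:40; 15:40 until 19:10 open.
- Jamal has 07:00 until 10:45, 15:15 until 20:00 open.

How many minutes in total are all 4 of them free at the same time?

185

Yara ∩ Dmitri: 08:25-12:45, 18:25-20:00.
Yara ∩ Dmitri ∩ Alice: 08:25-10:45, 11:10-11:40, 18:25-19:10.
Yara ∩ Dmitri ∩ Alice ∩ Jamal: 08:25-10:45, 18:25-19:10.
Summing the common windows: 140 + 45 = 185 minutes.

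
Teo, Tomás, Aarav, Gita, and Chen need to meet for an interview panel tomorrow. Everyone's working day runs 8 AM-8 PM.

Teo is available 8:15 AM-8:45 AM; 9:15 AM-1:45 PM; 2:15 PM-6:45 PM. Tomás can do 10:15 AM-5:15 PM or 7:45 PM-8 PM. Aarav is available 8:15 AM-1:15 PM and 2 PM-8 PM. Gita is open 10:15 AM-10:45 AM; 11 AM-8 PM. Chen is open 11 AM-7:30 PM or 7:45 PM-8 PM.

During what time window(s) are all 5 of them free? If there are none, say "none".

11:00-13:15, 14:15-17:15

Teo ∩ Tomás: 10:15-13:45, 14:15-17:15.
Teo ∩ Tomás ∩ Aarav: 10:15-13:15, 14:15-17:15.
Teo ∩ Tomás ∩ Aarav ∩ Gita: 10:15-10:45, 11:00-13:15, 14:15-17:15.
Teo ∩ Tomás ∩ Aarav ∩ Gita ∩ Chen: 11:00-13:15, 14:15-17:15.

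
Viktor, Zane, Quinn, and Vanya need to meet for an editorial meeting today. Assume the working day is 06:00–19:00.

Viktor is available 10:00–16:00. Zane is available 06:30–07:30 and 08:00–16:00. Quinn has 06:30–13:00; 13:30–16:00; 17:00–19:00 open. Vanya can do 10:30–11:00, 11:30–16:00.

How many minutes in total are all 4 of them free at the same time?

Viktor ∩ Zane: 10:00-16:00.
Viktor ∩ Zane ∩ Quinn: 10:00-13:00, 13:30-16:00.
Viktor ∩ Zane ∩ Quinn ∩ Vanya: 10:30-11:00, 11:30-13:00, 13:30-16:00.
So the common availability across everyone is 10:30-11:00, 11:30-13:00, 13:30-16:00.
Summing the common windows: 30 + 90 + 150 = 270 minutes.

270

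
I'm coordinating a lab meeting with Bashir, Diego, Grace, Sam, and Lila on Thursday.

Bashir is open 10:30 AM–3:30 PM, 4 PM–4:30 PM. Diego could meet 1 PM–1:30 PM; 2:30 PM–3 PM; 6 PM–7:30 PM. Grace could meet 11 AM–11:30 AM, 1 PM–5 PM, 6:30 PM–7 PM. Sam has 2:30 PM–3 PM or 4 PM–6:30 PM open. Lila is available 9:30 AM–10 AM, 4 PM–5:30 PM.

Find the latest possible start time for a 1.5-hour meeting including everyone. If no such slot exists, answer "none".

none

Bashir ∩ Diego: 13:00-13:30, 14:30-15:00.
Bashir ∩ Diego ∩ Grace: 13:00-13:30, 14:30-15:00.
Bashir ∩ Diego ∩ Grace ∩ Sam: 14:30-15:00.
Bashir ∩ Diego ∩ Grace ∩ Sam ∩ Lila: ∅.
There is no time when everyone is free.
No common window is at least 90 minutes long.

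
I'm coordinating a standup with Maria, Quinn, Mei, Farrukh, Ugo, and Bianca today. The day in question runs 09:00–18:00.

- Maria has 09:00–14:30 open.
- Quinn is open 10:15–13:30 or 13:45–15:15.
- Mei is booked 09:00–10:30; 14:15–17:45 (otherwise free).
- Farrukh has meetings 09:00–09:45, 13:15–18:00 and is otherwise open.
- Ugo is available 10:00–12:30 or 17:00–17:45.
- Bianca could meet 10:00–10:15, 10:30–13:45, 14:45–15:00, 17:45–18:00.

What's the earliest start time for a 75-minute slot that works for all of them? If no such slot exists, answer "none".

Maria free: 09:00-14:30.
Quinn free: 10:15-13:30, 13:45-15:15.
Mei free: 10:30-14:15, 17:45-18:00 (invert busy blocks within the working day).
Farrukh free: 09:45-13:15 (invert busy blocks within the working day).
Ugo free: 10:00-12:30, 17:00-17:45.
Bianca free: 10:00-10:15, 10:30-13:45, 14:45-15:00, 17:45-18:00.
Maria ∩ Quinn: 10:15-13:30, 13:45-14:30.
Maria ∩ Quinn ∩ Mei: 10:30-13:30, 13:45-14:15.
Maria ∩ Quinn ∩ Mei ∩ Farrukh: 10:30-13:15.
Maria ∩ Quinn ∩ Mei ∩ Farrukh ∩ Ugo: 10:30-12:30.
Maria ∩ Quinn ∩ Mei ∩ Farrukh ∩ Ugo ∩ Bianca: 10:30-12:30.
The first common window of at least 75 minutes is 10:30-12:30, so the earliest start is 10:30.

10:30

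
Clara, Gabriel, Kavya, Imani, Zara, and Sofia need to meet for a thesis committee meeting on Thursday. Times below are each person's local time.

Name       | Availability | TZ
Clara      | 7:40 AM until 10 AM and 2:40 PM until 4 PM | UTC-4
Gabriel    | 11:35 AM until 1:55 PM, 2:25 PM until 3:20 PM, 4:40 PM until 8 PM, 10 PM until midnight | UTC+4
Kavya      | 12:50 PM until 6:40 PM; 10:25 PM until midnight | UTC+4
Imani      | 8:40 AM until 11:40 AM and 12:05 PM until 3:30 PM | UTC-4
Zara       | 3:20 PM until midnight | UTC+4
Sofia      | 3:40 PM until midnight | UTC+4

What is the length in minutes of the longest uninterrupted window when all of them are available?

Clara in UTC: 11:40-14:00, 18:40-20:00 (add 4h to convert from UTC-4).
Gabriel in UTC: 07:35-09:55, 10:25-11:20, 12:40-16:00, 18:00-20:00 (subtract 4h to convert from UTC+4).
Kavya in UTC: 08:50-14:40, 18:25-20:00 (subtract 4h to convert from UTC+4).
Imani in UTC: 12:40-15:40, 16:05-19:30 (add 4h to convert from UTC-4).
Zara in UTC: 11:20-20:00 (subtract 4h to convert from UTC+4).
Sofia in UTC: 11:40-20:00 (subtract 4h to convert from UTC+4).
Clara ∩ Gabriel: 12:40-14:00, 18:40-20:00.
Clara ∩ Gabriel ∩ Kavya: 12:40-14:00, 18:40-20:00.
Clara ∩ Gabriel ∩ Kavya ∩ Imani: 12:40-14:00, 18:40-19:30.
Clara ∩ Gabriel ∩ Kavya ∩ Imani ∩ Zara: 12:40-14:00, 18:40-19:30.
Clara ∩ Gabriel ∩ Kavya ∩ Imani ∩ Zara ∩ Sofia: 12:40-14:00, 18:40-19:30.
The longest is 12:40-14:00 at 80 minutes.

80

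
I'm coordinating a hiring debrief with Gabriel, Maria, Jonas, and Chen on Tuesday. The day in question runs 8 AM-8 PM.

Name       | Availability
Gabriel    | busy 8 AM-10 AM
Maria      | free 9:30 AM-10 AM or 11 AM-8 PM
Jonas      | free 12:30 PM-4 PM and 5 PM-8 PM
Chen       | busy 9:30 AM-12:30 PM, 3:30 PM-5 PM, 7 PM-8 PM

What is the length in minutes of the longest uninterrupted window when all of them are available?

Gabriel free: 10:00-20:00 (invert busy blocks within the working day).
Maria free: 09:30-10:00, 11:00-20:00.
Jonas free: 12:30-16:00, 17:00-20:00.
Chen free: 08:00-09:30, 12:30-15:30, 17:00-19:00 (invert busy blocks within the working day).
Gabriel ∩ Maria: 11:00-20:00.
Gabriel ∩ Maria ∩ Jonas: 12:30-16:00, 17:00-20:00.
Gabriel ∩ Maria ∩ Jonas ∩ Chen: 12:30-15:30, 17:00-19:00.
The longest is 12:30-15:30 at 180 minutes.

180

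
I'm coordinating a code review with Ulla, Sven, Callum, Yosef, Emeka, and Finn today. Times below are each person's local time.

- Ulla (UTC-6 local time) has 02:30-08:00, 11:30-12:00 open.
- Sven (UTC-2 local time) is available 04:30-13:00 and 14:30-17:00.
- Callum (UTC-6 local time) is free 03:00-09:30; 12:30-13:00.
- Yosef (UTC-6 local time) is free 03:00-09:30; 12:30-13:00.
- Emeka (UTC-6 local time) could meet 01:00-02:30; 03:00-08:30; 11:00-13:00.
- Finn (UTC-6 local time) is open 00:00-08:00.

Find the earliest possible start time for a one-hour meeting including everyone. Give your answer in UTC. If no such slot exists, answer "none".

09:00

Ulla in UTC: 08:30-14:00, 17:30-18:00 (add 6h to convert from UTC-6).
Sven in UTC: 06:30-15:00, 16:30-19:00 (add 2h to convert from UTC-2).
Callum in UTC: 09:00-15:30, 18:30-19:00 (add 6h to convert from UTC-6).
Yosef in UTC: 09:00-15:30, 18:30-19:00 (add 6h to convert from UTC-6).
Emeka in UTC: 07:00-08:30, 09:00-14:30, 17:00-19:00 (add 6h to convert from UTC-6).
Finn in UTC: 06:00-14:00 (add 6h to convert from UTC-6).
Ulla ∩ Sven: 08:30-14:00, 17:30-18:00.
Ulla ∩ Sven ∩ Callum: 09:00-14:00.
Ulla ∩ Sven ∩ Callum ∩ Yosef: 09:00-14:00.
Ulla ∩ Sven ∩ Callum ∩ Yosef ∩ Emeka: 09:00-14:00.
Ulla ∩ Sven ∩ Callum ∩ Yosef ∩ Emeka ∩ Finn: 09:00-14:00.
Those are the intersection windows.
The first common window of at least 60 minutes is 09:00-14:00, so the earliest start is 09:00.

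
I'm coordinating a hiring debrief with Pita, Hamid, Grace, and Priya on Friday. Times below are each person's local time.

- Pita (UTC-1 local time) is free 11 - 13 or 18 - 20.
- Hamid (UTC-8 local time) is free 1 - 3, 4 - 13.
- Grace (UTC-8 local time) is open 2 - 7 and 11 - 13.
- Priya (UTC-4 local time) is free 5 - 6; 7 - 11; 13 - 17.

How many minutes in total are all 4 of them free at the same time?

Pita in UTC: 12:00-14:00, 19:00-21:00 (add 1h to convert from UTC-1).
Hamid in UTC: 09:00-11:00, 12:00-21:00 (add 8h to convert from UTC-8).
Grace in UTC: 10:00-15:00, 19:00-21:00 (add 8h to convert from UTC-8).
Priya in UTC: 09:00-10:00, 11:00-15:00, 17:00-21:00 (add 4h to convert from UTC-4).
Pita ∩ Hamid: 12:00-14:00, 19:00-21:00.
Pita ∩ Hamid ∩ Grace: 12:00-14:00, 19:00-21:00.
Pita ∩ Hamid ∩ Grace ∩ Priya: 12:00-14:00, 19:00-21:00.
Summing the common windows: 120 + 120 = 240 minutes.

240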